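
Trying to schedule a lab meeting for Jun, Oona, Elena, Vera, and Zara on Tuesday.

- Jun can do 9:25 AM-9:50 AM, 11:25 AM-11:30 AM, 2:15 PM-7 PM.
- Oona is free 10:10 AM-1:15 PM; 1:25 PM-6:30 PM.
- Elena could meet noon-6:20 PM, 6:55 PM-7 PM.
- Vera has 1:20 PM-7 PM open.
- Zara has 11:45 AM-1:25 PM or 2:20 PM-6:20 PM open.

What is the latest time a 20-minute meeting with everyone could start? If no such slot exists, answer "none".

18:00

Jun ∩ Oona: 11:25-11:30, 14:15-18:30.
Jun ∩ Oona ∩ Elena: 14:15-18:20.
Jun ∩ Oona ∩ Elena ∩ Vera: 14:15-18:20.
Jun ∩ Oona ∩ Elena ∩ Vera ∩ Zara: 14:20-18:20.
Those are the intersection windows.
The last common window of at least 20 minutes is 14:20-18:20; a 20-minute meeting can start as late as 18:00 and still end by 18:20.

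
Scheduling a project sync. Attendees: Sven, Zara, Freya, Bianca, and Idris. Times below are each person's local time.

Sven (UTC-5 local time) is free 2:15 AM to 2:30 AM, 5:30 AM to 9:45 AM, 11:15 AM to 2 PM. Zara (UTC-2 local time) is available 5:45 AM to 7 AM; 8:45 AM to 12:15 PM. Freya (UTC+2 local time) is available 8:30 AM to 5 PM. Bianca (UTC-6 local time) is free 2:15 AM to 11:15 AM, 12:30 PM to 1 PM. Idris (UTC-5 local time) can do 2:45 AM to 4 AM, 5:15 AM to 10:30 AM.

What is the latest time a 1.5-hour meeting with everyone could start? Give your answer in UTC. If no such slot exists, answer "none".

12:45

Sven in UTC: 07:15-07:30, 10:30-14:45, 16:15-19:00 (add 5h to convert from UTC-5).
Zara in UTC: 07:45-09:00, 10:45-14:15 (add 2h to convert from UTC-2).
Freya in UTC: 06:30-15:00 (subtract 2h to convert from UTC+2).
Bianca in UTC: 08:15-17:15, 18:30-19:00 (add 6h to convert from UTC-6).
Idris in UTC: 07:45-09:00, 10:15-15:30 (add 5h to convert from UTC-5).
Sven ∩ Zara: 10:45-14:15.
Sven ∩ Zara ∩ Freya: 10:45-14:15.
Sven ∩ Zara ∩ Freya ∩ Bianca: 10:45-14:15.
Sven ∩ Zara ∩ Freya ∩ Bianca ∩ Idris: 10:45-14:15.
The last common window of at least 90 minutes is 10:45-14:15; a 90-minute meeting can start as late as 12:45 and still end by 14:15.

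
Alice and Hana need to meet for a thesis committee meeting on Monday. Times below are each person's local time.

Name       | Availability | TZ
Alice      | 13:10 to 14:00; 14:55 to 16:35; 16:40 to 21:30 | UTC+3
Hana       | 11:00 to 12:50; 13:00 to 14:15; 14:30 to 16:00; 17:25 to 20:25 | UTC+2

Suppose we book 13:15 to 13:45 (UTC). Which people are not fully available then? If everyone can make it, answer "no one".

Alice in UTC: 10:10-11:00, 11:55-13:35, 13:40-18:30 (subtract 3h to convert from UTC+3).
Hana in UTC: 09:00-10:50, 11:00-12:15, 12:30-14:00, 15:25-18:25 (subtract 2h to convert from UTC+2).
Alice: not fully free for 13:15-13:45. Hana: free for 13:15-13:45.

Alice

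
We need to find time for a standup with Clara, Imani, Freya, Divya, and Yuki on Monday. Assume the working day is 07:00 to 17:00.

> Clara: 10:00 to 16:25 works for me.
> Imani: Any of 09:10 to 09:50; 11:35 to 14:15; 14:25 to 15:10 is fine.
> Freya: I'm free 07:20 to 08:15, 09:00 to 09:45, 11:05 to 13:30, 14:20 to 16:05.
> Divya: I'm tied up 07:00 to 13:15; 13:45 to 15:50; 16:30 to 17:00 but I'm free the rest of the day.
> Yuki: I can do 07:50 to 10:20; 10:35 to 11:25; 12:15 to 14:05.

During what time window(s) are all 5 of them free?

Clara free: 10:00-16:25.
Imani free: 09:10-09:50, 11:35-14:15, 14:25-15:10.
Freya free: 07:20-08:15, 09:00-09:45, 11:05-13:30, 14:20-16:05.
Divya free: 13:15-13:45, 15:50-16:30 (invert busy blocks within the working day).
Yuki free: 07:50-10:20, 10:35-11:25, 12:15-14:05.
Clara ∩ Imani: 11:35-14:15, 14:25-15:10.
Clara ∩ Imani ∩ Freya: 11:35-13:30, 14:25-15:10.
Clara ∩ Imani ∩ Freya ∩ Divya: 13:15-13:30.
Clara ∩ Imani ∩ Freya ∩ Divya ∩ Yuki: 13:15-13:30.

13:15-13:30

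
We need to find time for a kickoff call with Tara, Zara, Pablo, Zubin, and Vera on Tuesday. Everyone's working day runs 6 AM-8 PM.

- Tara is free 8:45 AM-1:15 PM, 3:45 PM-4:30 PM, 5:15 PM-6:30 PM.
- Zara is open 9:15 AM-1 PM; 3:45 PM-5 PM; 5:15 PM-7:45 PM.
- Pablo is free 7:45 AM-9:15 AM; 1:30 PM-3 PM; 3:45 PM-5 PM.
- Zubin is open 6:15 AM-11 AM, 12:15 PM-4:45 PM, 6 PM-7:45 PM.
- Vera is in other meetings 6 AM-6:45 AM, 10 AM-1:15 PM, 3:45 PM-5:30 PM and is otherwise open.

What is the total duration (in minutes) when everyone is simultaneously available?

0

Tara free: 08:45-13:15, 15:45-16:30, 17:15-18:30.
Zara free: 09:15-13:00, 15:45-17:00, 17:15-19:45.
Pablo free: 07:45-09:15, 13:30-15:00, 15:45-17:00.
Zubin free: 06:15-11:00, 12:15-16:45, 18:00-19:45.
Vera free: 06:45-10:00, 13:15-15:45, 17:30-20:00 (invert busy blocks within the working day).
Tara ∩ Zara: 09:15-13:00, 15:45-16:30, 17:15-18:30.
Tara ∩ Zara ∩ Pablo: 15:45-16:30.
Tara ∩ Zara ∩ Pablo ∩ Zubin: 15:45-16:30.
Tara ∩ Zara ∩ Pablo ∩ Zubin ∩ Vera: ∅.
There is no time when everyone is free.
There is no common window, so the total is 0 minutes.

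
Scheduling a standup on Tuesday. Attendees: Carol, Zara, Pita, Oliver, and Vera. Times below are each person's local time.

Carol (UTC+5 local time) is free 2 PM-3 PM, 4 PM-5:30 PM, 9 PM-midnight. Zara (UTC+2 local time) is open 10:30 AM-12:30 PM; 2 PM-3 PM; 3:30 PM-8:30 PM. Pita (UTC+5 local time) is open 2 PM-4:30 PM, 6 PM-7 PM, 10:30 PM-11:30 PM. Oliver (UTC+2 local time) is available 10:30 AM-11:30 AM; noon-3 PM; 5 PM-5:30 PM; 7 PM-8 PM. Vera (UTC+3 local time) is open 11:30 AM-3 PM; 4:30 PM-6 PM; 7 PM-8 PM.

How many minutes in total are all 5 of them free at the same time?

Carol in UTC: 09:00-10:00, 11:00-12:30, 16:00-19:00 (subtract 5h to convert from UTC+5).
Zara in UTC: 08:30-10:30, 12:00-13:00, 13:30-18:30 (subtract 2h to convert from UTC+2).
Pita in UTC: 09:00-11:30, 13:00-14:00, 17:30-18:30 (subtract 5h to convert from UTC+5).
Oliver in UTC: 08:30-09:30, 10:00-13:00, 15:00-15:30, 17:00-18:00 (subtract 2h to convert from UTC+2).
Vera in UTC: 08:30-12:00, 13:30-15:00, 16:00-17:00 (subtract 3h to convert from UTC+3).
Carol ∩ Zara: 09:00-10:00, 12:00-12:30, 16:00-18:30.
Carol ∩ Zara ∩ Pita: 09:00-10:00, 17:30-18:30.
Carol ∩ Zara ∩ Pita ∩ Oliver: 09:00-09:30, 17:30-18:00.
Carol ∩ Zara ∩ Pita ∩ Oliver ∩ Vera: 09:00-09:30.
So the common availability across everyone is 09:00-09:30.
That's a single block of 30 minutes.

30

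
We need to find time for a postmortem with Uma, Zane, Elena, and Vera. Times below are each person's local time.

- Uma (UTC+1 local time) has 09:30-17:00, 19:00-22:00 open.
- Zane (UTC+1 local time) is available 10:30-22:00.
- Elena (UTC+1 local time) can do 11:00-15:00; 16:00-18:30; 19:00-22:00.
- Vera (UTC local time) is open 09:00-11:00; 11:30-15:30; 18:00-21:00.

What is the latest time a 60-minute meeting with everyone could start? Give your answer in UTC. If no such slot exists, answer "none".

20:00

Uma in UTC: 08:30-16:00, 18:00-21:00 (subtract 1h to convert from UTC+1).
Zane in UTC: 09:30-21:00 (subtract 1h to convert from UTC+1).
Elena in UTC: 10:00-14:00, 15:00-17:30, 18:00-21:00 (subtract 1h to convert from UTC+1).
Vera in UTC: 09:00-11:00, 11:30-15:30, 18:00-21:00.
Uma ∩ Zane: 09:30-16:00, 18:00-21:00.
Uma ∩ Zane ∩ Elena: 10:00-14:00, 15:00-16:00, 18:00-21:00.
Uma ∩ Zane ∩ Elena ∩ Vera: 10:00-11:00, 11:30-14:00, 15:00-15:30, 18:00-21:00.
So the common availability across everyone is 10:00-11:00, 11:30-14:00, 15:00-15:30, 18:00-21:00.
The last common window of at least 60 minutes is 18:00-21:00; a 60-minute meeting can start as late as 20:00 and still end by 21:00.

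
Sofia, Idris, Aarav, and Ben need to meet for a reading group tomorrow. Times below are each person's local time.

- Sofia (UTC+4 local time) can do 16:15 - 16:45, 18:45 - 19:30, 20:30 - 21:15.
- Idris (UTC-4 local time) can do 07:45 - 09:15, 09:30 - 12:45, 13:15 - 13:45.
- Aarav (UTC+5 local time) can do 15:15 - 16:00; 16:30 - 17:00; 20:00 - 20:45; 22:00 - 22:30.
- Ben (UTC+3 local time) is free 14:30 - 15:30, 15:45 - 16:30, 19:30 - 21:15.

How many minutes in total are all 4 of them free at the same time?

0

Sofia in UTC: 12:15-12:45, 14:45-15:30, 16:30-17:15 (subtract 4h to convert from UTC+4).
Idris in UTC: 11:45-13:15, 13:30-16:45, 17:15-17:45 (add 4h to convert from UTC-4).
Aarav in UTC: 10:15-11:00, 11:30-12:00, 15:00-15:45, 17:00-17:30 (subtract 5h to convert from UTC+5).
Ben in UTC: 11:30-12:30, 12:45-13:30, 16:30-18:15 (subtract 3h to convert from UTC+3).
Sofia ∩ Idris: 12:15-12:45, 14:45-15:30, 16:30-16:45.
Sofia ∩ Idris ∩ Aarav: 15:00-15:30.
Sofia ∩ Idris ∩ Aarav ∩ Ben: ∅.
There is no time when everyone is free.
There is no common window, so the total is 0 minutes.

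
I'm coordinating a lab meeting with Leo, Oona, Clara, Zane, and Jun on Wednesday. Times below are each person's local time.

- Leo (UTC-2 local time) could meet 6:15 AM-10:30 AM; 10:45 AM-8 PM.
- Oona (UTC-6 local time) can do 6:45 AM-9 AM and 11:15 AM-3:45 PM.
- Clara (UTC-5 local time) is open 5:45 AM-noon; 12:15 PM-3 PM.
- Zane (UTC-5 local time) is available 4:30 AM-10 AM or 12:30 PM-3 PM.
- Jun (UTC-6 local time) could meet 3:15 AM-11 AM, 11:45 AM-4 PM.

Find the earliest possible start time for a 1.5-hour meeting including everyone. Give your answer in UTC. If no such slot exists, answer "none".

12:45

Leo in UTC: 08:15-12:30, 12:45-22:00 (add 2h to convert from UTC-2).
Oona in UTC: 12:45-15:00, 17:15-21:45 (add 6h to convert from UTC-6).
Clara in UTC: 10:45-17:00, 17:15-20:00 (add 5h to convert from UTC-5).
Zane in UTC: 09:30-15:00, 17:30-20:00 (add 5h to convert from UTC-5).
Jun in UTC: 09:15-17:00, 17:45-22:00 (add 6h to convert from UTC-6).
Leo ∩ Oona: 12:45-15:00, 17:15-21:45.
Leo ∩ Oona ∩ Clara: 12:45-15:00, 17:15-20:00.
Leo ∩ Oona ∩ Clara ∩ Zane: 12:45-15:00, 17:30-20:00.
Leo ∩ Oona ∩ Clara ∩ Zane ∩ Jun: 12:45-15:00, 17:45-20:00.
The first common window of at least 90 minutes is 12:45-15:00, so the earliest start is 12:45.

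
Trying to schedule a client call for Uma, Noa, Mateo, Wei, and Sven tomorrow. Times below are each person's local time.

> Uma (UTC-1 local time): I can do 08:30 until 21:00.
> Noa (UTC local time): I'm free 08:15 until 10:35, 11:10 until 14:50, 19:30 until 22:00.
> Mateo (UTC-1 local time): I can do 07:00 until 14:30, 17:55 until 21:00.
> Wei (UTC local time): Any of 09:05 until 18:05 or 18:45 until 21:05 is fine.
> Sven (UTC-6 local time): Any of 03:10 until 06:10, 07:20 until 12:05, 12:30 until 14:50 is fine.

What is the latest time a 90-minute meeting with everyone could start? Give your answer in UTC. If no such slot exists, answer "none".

Uma in UTC: 09:30-22:00 (add 1h to convert from UTC-1).
Noa in UTC: 08:15-10:35, 11:10-14:50, 19:30-22:00.
Mateo in UTC: 08:00-15:30, 18:55-22:00 (add 1h to convert from UTC-1).
Wei in UTC: 09:05-18:05, 18:45-21:05.
Sven in UTC: 09:10-12:10, 13:20-18:05, 18:30-20:50 (add 6h to convert from UTC-6).
Uma ∩ Noa: 09:30-10:35, 11:10-14:50, 19:30-22:00.
Uma ∩ Noa ∩ Mateo: 09:30-10:35, 11:10-14:50, 19:30-22:00.
Uma ∩ Noa ∩ Mateo ∩ Wei: 09:30-10:35, 11:10-14:50, 19:30-21:05.
Uma ∩ Noa ∩ Mateo ∩ Wei ∩ Sven: 09:30-10:35, 11:10-12:10, 13:20-14:50, 19:30-20:50.
The last common window of at least 90 minutes is 13:20-14:50; a 90-minute meeting can start as late as 13:20 and still end by 14:50.

13:20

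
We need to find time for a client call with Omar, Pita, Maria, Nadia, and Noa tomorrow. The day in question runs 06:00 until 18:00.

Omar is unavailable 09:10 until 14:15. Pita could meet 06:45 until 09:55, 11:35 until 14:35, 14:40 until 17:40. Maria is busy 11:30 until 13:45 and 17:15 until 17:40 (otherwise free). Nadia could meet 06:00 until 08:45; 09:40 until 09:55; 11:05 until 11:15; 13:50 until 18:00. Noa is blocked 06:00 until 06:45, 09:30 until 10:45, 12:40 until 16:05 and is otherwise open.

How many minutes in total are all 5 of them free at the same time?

Omar free: 06:00-09:10, 14:15-18:00 (invert busy blocks within the working day).
Pita free: 06:45-09:55, 11:35-14:35, 14:40-17:40.
Maria free: 06:00-11:30, 13:45-17:15, 17:40-18:00 (invert busy blocks within the working day).
Nadia free: 06:00-08:45, 09:40-09:55, 11:05-11:15, 13:50-18:00.
Noa free: 06:45-09:30, 10:45-12:40, 16:05-18:00 (invert busy blocks within the working day).
Omar ∩ Pita: 06:45-09:10, 14:15-14:35, 14:40-17:40.
Omar ∩ Pita ∩ Maria: 06:45-09:10, 14:15-14:35, 14:40-17:15.
Omar ∩ Pita ∩ Maria ∩ Nadia: 06:45-08:45, 14:15-14:35, 14:40-17:15.
Omar ∩ Pita ∩ Maria ∩ Nadia ∩ Noa: 06:45-08:45, 16:05-17:15.
Summing the common windows: 120 + 70 = 190 minutes.

190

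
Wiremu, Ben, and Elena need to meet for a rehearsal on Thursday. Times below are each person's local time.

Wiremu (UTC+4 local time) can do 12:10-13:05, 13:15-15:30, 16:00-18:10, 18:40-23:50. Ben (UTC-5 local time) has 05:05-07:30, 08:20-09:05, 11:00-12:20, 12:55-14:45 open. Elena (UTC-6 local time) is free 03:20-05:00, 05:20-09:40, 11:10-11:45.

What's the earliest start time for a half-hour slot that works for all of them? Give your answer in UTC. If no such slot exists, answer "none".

Wiremu in UTC: 08:10-09:05, 09:15-11:30, 12:00-14:10, 14:40-19:50 (subtract 4h to convert from UTC+4).
Ben in UTC: 10:05-12:30, 13:20-14:05, 16:00-17:20, 17:55-19:45 (add 5h to convert from UTC-5).
Elena in UTC: 09:20-11:00, 11:20-15:40, 17:10-17:45 (add 6h to convert from UTC-6).
Wiremu ∩ Ben: 10:05-11:30, 12:00-12:30, 13:20-14:05, 16:00-17:20, 17:55-19:45.
Wiremu ∩ Ben ∩ Elena: 10:05-11:00, 11:20-11:30, 12:00-12:30, 13:20-14:05, 17:10-17:20.
The first common window of at least 30 minutes is 10:05-11:00, so the earliest start is 10:05.

10:05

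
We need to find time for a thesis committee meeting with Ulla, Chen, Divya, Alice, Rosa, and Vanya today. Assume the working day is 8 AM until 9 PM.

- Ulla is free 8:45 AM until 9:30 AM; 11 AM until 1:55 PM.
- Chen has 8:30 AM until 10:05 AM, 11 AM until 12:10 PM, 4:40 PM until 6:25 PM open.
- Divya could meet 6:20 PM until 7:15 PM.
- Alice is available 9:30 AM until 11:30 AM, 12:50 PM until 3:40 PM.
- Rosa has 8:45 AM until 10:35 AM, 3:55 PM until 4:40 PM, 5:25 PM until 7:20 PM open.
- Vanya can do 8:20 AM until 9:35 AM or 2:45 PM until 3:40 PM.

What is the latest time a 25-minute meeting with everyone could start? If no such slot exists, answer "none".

Ulla ∩ Chen: 08:45-09:30, 11:00-12:10.
Ulla ∩ Chen ∩ Divya: ∅.
Ulla ∩ Chen ∩ Divya ∩ Alice: ∅.
Ulla ∩ Chen ∩ Divya ∩ Alice ∩ Rosa: ∅.
Ulla ∩ Chen ∩ Divya ∩ Alice ∩ Rosa ∩ Vanya: ∅.
There is no time when everyone is free.
No common window is at least 25 minutes long.

none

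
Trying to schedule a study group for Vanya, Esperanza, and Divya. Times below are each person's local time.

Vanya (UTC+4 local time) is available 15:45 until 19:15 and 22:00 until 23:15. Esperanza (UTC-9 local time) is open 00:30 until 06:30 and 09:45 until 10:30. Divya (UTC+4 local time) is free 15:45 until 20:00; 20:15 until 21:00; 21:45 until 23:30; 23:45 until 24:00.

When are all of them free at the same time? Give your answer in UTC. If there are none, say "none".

Vanya in UTC: 11:45-15:15, 18:00-19:15 (subtract 4h to convert from UTC+4).
Esperanza in UTC: 09:30-15:30, 18:45-19:30 (add 9h to convert from UTC-9).
Divya in UTC: 11:45-16:00, 16:15-17:00, 17:45-19:30, 19:45-20:00 (subtract 4h to convert from UTC+4).
Vanya ∩ Esperanza: 11:45-15:15, 18:45-19:15.
Vanya ∩ Esperanza ∩ Divya: 11:45-15:15, 18:45-19:15.

11:45-15:15, 18:45-19:15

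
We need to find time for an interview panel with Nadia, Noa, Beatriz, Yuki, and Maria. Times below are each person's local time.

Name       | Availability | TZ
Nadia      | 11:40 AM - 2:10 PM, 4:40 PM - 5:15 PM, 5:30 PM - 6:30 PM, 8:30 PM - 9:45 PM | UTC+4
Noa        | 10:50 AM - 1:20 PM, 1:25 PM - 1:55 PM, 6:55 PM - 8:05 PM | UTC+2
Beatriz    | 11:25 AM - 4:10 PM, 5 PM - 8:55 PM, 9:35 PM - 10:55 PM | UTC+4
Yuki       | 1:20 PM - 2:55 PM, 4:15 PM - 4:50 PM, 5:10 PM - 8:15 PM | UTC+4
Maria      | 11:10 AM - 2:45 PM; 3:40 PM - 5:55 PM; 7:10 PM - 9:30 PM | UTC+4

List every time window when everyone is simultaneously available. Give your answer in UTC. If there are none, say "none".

Nadia in UTC: 07:40-10:10, 12:40-13:15, 13:30-14:30, 16:30-17:45 (subtract 4h to convert from UTC+4).
Noa in UTC: 08:50-11:20, 11:25-11:55, 16:55-18:05 (subtract 2h to convert from UTC+2).
Beatriz in UTC: 07:25-12:10, 13:00-16:55, 17:35-18:55 (subtract 4h to convert from UTC+4).
Yuki in UTC: 09:20-10:55, 12:15-12:50, 13:10-16:15 (subtract 4h to convert from UTC+4).
Maria in UTC: 07:10-10:45, 11:40-13:55, 15:10-17:30 (subtract 4h to convert from UTC+4).
Nadia ∩ Noa: 08:50-10:10, 16:55-17:45.
Nadia ∩ Noa ∩ Beatriz: 08:50-10:10, 17:35-17:45.
Nadia ∩ Noa ∩ Beatriz ∩ Yuki: 09:20-10:10.
Nadia ∩ Noa ∩ Beatriz ∩ Yuki ∩ Maria: 09:20-10:10.
Those are the intersection windows.

09:20-10:10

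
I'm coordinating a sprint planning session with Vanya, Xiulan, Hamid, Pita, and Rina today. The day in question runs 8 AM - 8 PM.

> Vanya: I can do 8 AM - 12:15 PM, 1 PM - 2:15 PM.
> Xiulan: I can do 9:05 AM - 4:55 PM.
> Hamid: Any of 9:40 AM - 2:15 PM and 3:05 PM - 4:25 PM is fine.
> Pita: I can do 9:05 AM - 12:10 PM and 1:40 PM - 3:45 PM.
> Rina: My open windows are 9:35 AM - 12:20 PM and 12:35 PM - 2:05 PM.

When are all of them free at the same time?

Vanya ∩ Xiulan: 09:05-12:15, 13:00-14:15.
Vanya ∩ Xiulan ∩ Hamid: 09:40-12:15, 13:00-14:15.
Vanya ∩ Xiulan ∩ Hamid ∩ Pita: 09:40-12:10, 13:40-14:15.
Vanya ∩ Xiulan ∩ Hamid ∩ Pita ∩ Rina: 09:40-12:10, 13:40-14:05.
Those are the intersection windows.

09:40-12:10, 13:40-14:05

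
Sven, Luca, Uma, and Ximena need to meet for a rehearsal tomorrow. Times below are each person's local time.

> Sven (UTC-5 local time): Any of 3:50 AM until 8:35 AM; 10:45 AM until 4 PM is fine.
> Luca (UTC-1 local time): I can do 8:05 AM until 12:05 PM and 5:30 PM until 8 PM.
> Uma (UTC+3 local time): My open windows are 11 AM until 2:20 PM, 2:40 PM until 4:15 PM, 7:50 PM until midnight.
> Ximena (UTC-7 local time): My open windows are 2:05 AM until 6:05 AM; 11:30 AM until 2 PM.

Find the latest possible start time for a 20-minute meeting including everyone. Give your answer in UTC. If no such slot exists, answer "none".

Sven in UTC: 08:50-13:35, 15:45-21:00 (add 5h to convert from UTC-5).
Luca in UTC: 09:05-13:05, 18:30-21:00 (add 1h to convert from UTC-1).
Uma in UTC: 08:00-11:20, 11:40-13:15, 16:50-21:00 (subtract 3h to convert from UTC+3).
Ximena in UTC: 09:05-13:05, 18:30-21:00 (add 7h to convert from UTC-7).
Sven ∩ Luca: 09:05-13:05, 18:30-21:00.
Sven ∩ Luca ∩ Uma: 09:05-11:20, 11:40-13:05, 18:30-21:00.
Sven ∩ Luca ∩ Uma ∩ Ximena: 09:05-11:20, 11:40-13:05, 18:30-21:00.
Those are the intersection windows.
The last common window of at least 20 minutes is 18:30-21:00; a 20-minute meeting can start as late as 20:40 and still end by 21:00.

20:40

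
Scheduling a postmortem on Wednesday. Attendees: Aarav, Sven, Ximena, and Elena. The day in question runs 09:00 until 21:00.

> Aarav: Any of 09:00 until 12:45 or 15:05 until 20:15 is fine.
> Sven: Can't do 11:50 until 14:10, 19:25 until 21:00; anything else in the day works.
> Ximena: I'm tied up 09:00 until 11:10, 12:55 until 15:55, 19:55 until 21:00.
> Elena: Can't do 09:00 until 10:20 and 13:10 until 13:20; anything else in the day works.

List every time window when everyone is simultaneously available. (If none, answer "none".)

11:10-11:50, 15:55-19:25

Aarav free: 09:00-12:45, 15:05-20:15.
Sven free: 09:00-11:50, 14:10-19:25 (invert busy blocks within the working day).
Ximena free: 11:10-12:55, 15:55-19:55 (invert busy blocks within the working day).
Elena free: 10:20-13:10, 13:20-21:00 (invert busy blocks within the working day).
Aarav ∩ Sven: 09:00-11:50, 15:05-19:25.
Aarav ∩ Sven ∩ Ximena: 11:10-11:50, 15:55-19:25.
Aarav ∩ Sven ∩ Ximena ∩ Elena: 11:10-11:50, 15:55-19:25.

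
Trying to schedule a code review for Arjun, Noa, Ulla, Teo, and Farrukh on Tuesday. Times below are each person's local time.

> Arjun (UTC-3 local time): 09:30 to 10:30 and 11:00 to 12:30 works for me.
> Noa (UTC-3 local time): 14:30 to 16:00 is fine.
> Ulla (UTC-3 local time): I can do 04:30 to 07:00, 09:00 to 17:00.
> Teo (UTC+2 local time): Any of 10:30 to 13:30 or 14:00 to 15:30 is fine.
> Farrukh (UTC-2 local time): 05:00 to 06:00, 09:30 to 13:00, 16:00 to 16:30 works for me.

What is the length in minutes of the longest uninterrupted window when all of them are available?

0

Arjun in UTC: 12:30-13:30, 14:00-15:30 (add 3h to convert from UTC-3).
Noa in UTC: 17:30-19:00 (add 3h to convert from UTC-3).
Ulla in UTC: 07:30-10:00, 12:00-20:00 (add 3h to convert from UTC-3).
Teo in UTC: 08:30-11:30, 12:00-13:30 (subtract 2h to convert from UTC+2).
Farrukh in UTC: 07:00-08:00, 11:30-15:00, 18:00-18:30 (add 2h to convert from UTC-2).
Arjun ∩ Noa: ∅.
Arjun ∩ Noa ∩ Ulla: ∅.
Arjun ∩ Noa ∩ Ulla ∩ Teo: ∅.
Arjun ∩ Noa ∩ Ulla ∩ Teo ∩ Farrukh: ∅.
There is no time when everyone is free.
No common window exists, so the longest block is 0 minutes.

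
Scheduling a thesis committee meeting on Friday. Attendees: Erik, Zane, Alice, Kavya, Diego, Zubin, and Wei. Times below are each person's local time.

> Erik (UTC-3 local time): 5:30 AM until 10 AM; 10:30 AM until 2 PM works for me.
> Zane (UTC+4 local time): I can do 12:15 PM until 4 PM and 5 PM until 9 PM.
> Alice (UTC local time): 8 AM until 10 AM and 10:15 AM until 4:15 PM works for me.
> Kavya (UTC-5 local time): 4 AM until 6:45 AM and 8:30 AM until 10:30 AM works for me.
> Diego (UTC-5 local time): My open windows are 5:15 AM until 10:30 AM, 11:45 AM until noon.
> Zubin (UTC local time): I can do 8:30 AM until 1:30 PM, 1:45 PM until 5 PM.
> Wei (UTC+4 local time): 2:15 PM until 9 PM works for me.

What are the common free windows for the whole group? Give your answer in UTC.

10:15-11:45, 13:45-15:30

Erik in UTC: 08:30-13:00, 13:30-17:00 (add 3h to convert from UTC-3).
Zane in UTC: 08:15-12:00, 13:00-17:00 (subtract 4h to convert from UTC+4).
Alice in UTC: 08:00-10:00, 10:15-16:15.
Kavya in UTC: 09:00-11:45, 13:30-15:30 (add 5h to convert from UTC-5).
Diego in UTC: 10:15-15:30, 16:45-17:00 (add 5h to convert from UTC-5).
Zubin in UTC: 08:30-13:30, 13:45-17:00.
Wei in UTC: 10:15-17:00 (subtract 4h to convert from UTC+4).
Erik ∩ Zane: 08:30-12:00, 13:30-17:00.
Erik ∩ Zane ∩ Alice: 08:30-10:00, 10:15-12:00, 13:30-16:15.
Erik ∩ Zane ∩ Alice ∩ Kavya: 09:00-10:00, 10:15-11:45, 13:30-15:30.
Erik ∩ Zane ∩ Alice ∩ Kavya ∩ Diego: 10:15-11:45, 13:30-15:30.
Erik ∩ Zane ∩ Alice ∩ Kavya ∩ Diego ∩ Zubin: 10:15-11:45, 13:45-15:30.
Erik ∩ Zane ∩ Alice ∩ Kavya ∩ Diego ∩ Zubin ∩ Wei: 10:15-11:45, 13:45-15:30.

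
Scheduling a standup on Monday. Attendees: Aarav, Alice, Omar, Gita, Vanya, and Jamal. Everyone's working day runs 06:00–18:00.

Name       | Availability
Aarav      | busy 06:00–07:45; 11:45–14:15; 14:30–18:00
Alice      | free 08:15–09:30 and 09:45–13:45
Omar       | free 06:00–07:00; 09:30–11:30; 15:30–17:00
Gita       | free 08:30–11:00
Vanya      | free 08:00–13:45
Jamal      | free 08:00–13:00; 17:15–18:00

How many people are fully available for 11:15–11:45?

Aarav free: 07:45-11:45, 14:15-14:30 (invert busy blocks within the working day).
Alice free: 08:15-09:30, 09:45-13:45.
Omar free: 06:00-07:00, 09:30-11:30, 15:30-17:00.
Gita free: 08:30-11:00.
Vanya free: 08:00-13:45.
Jamal free: 08:00-13:00, 17:15-18:00.
Aarav, Alice, Vanya, and Jamal can make the full 11:15-11:45 slot — that's 4.

4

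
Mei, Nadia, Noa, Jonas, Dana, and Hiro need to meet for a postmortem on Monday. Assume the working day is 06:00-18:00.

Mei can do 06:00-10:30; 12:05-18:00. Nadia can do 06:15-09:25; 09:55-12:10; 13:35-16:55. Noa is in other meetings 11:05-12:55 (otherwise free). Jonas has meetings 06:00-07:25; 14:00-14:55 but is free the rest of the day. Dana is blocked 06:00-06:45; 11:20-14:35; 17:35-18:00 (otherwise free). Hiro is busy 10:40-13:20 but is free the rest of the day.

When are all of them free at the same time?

Mei free: 06:00-10:30, 12:05-18:00.
Nadia free: 06:15-09:25, 09:55-12:10, 13:35-16:55.
Noa free: 06:00-11:05, 12:55-18:00 (invert busy blocks within the working day).
Jonas free: 07:25-14:00, 14:55-18:00 (invert busy blocks within the working day).
Dana free: 06:45-11:20, 14:35-17:35 (invert busy blocks within the working day).
Hiro free: 06:00-10:40, 13:20-18:00 (invert busy blocks within the working day).
Mei ∩ Nadia: 06:15-09:25, 09:55-10:30, 12:05-12:10, 13:35-16:55.
Mei ∩ Nadia ∩ Noa: 06:15-09:25, 09:55-10:30, 13:35-16:55.
Mei ∩ Nadia ∩ Noa ∩ Jonas: 07:25-09:25, 09:55-10:30, 13:35-14:00, 14:55-16:55.
Mei ∩ Nadia ∩ Noa ∩ Jonas ∩ Dana: 07:25-09:25, 09:55-10:30, 14:55-16:55.
Mei ∩ Nadia ∩ Noa ∩ Jonas ∩ Dana ∩ Hiro: 07:25-09:25, 09:55-10:30, 14:55-16:55.
So the common availability across everyone is 07:25-09:25, 09:55-10:30, 14:55-16:55.

07:25-09:25, 09:55-10:30, 14:55-16:55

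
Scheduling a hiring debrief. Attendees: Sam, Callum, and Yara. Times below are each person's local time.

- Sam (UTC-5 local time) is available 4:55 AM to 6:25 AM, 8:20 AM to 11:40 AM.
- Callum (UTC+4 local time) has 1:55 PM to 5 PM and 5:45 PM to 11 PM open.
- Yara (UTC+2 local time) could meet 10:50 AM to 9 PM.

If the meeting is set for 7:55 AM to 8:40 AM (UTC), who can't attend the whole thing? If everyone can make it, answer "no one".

Callum, Sam, Yara

Sam in UTC: 09:55-11:25, 13:20-16:40 (add 5h to convert from UTC-5).
Callum in UTC: 09:55-13:00, 13:45-19:00 (subtract 4h to convert from UTC+4).
Yara in UTC: 08:50-19:00 (subtract 2h to convert from UTC+2).
Sam: not fully free for 07:55-08:40. Callum: not fully free for 07:55-08:40. Yara: not fully free for 07:55-08:40.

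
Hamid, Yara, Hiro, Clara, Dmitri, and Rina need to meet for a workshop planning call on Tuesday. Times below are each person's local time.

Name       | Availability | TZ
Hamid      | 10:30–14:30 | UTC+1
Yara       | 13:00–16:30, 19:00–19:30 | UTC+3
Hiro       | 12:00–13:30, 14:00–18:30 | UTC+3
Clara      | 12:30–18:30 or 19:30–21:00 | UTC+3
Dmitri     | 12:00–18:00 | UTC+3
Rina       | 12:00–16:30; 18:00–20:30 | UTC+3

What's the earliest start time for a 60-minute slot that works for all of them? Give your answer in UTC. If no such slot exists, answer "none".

11:00

Hamid in UTC: 09:30-13:30 (subtract 1h to convert from UTC+1).
Yara in UTC: 10:00-13:30, 16:00-16:30 (subtract 3h to convert from UTC+3).
Hiro in UTC: 09:00-10:30, 11:00-15:30 (subtract 3h to convert from UTC+3).
Clara in UTC: 09:30-15:30, 16:30-18:00 (subtract 3h to convert from UTC+3).
Dmitri in UTC: 09:00-15:00 (subtract 3h to convert from UTC+3).
Rina in UTC: 09:00-13:30, 15:00-17:30 (subtract 3h to convert from UTC+3).
Hamid ∩ Yara: 10:00-13:30.
Hamid ∩ Yara ∩ Hiro: 10:00-10:30, 11:00-13:30.
Hamid ∩ Yara ∩ Hiro ∩ Clara: 10:00-10:30, 11:00-13:30.
Hamid ∩ Yara ∩ Hiro ∩ Clara ∩ Dmitri: 10:00-10:30, 11:00-13:30.
Hamid ∩ Yara ∩ Hiro ∩ Clara ∩ Dmitri ∩ Rina: 10:00-10:30, 11:00-13:30.
Those are the intersection windows.
The first common window of at least 60 minutes is 11:00-13:30, so the earliest start is 11:00.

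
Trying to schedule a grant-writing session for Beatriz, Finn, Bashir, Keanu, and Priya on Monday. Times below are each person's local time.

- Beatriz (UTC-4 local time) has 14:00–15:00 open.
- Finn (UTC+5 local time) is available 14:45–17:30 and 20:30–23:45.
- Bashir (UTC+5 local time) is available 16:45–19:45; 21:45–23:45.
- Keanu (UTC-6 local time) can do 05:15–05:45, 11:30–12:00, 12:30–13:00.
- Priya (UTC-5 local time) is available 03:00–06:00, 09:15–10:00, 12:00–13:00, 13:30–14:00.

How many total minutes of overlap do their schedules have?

15

Beatriz in UTC: 18:00-19:00 (add 4h to convert from UTC-4).
Finn in UTC: 09:45-12:30, 15:30-18:45 (subtract 5h to convert from UTC+5).
Bashir in UTC: 11:45-14:45, 16:45-18:45 (subtract 5h to convert from UTC+5).
Keanu in UTC: 11:15-11:45, 17:30-18:00, 18:30-19:00 (add 6h to convert from UTC-6).
Priya in UTC: 08:00-11:00, 14:15-15:00, 17:00-18:00, 18:30-19:00 (add 5h to convert from UTC-5).
Beatriz ∩ Finn: 18:00-18:45.
Beatriz ∩ Finn ∩ Bashir: 18:00-18:45.
Beatriz ∩ Finn ∩ Bashir ∩ Keanu: 18:30-18:45.
Beatriz ∩ Finn ∩ Bashir ∩ Keanu ∩ Priya: 18:30-18:45.
That's a single block of 15 minutes.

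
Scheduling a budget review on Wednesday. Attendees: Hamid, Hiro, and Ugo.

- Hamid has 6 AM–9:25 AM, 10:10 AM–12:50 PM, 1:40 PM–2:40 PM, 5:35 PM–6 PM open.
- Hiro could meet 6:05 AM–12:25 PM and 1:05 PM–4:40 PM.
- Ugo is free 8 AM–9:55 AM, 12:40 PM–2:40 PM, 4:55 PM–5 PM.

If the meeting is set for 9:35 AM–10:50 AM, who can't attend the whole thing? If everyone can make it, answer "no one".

Hamid, Ugo

Hamid: not fully free for 09:35-10:50. Hiro: free for 09:35-10:50. Ugo: not fully free for 09:35-10:50.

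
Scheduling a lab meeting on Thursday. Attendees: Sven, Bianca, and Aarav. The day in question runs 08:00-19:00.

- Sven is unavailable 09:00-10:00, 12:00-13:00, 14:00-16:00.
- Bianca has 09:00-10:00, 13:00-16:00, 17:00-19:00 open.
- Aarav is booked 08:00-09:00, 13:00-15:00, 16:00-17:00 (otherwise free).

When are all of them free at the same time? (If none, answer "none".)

Sven free: 08:00-09:00, 10:00-12:00, 13:00-14:00, 16:00-19:00 (invert busy blocks within the working day).
Bianca free: 09:00-10:00, 13:00-16:00, 17:00-19:00.
Aarav free: 09:00-13:00, 15:00-16:00, 17:00-19:00 (invert busy blocks within the working day).
Sven ∩ Bianca: 13:00-14:00, 17:00-19:00.
Sven ∩ Bianca ∩ Aarav: 17:00-19:00.
So the common availability across everyone is 17:00-19:00.

17:00-19:00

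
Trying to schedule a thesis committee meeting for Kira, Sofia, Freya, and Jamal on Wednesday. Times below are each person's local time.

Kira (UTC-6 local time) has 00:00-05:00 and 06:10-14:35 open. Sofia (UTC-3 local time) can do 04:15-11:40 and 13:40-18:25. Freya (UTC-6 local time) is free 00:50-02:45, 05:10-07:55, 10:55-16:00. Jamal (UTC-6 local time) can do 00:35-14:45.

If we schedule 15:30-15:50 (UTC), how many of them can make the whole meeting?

2

Kira in UTC: 06:00-11:00, 12:10-20:35 (add 6h to convert from UTC-6).
Sofia in UTC: 07:15-14:40, 16:40-21:25 (add 3h to convert from UTC-3).
Freya in UTC: 06:50-08:45, 11:10-13:55, 16:55-22:00 (add 6h to convert from UTC-6).
Jamal in UTC: 06:35-20:45 (add 6h to convert from UTC-6).
Kira and Jamal can make the full 15:30-15:50 slot — that's 2.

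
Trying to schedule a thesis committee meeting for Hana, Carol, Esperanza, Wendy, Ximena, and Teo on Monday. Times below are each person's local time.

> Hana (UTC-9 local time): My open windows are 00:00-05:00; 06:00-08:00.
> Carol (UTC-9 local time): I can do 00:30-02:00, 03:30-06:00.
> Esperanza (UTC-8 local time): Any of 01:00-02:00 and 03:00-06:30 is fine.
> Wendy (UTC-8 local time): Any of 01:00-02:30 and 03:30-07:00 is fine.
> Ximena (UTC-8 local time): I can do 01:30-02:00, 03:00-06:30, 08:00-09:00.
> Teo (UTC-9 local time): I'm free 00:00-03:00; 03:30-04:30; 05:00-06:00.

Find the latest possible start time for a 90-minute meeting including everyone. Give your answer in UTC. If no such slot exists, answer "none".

Hana in UTC: 09:00-14:00, 15:00-17:00 (add 9h to convert from UTC-9).
Carol in UTC: 09:30-11:00, 12:30-15:00 (add 9h to convert from UTC-9).
Esperanza in UTC: 09:00-10:00, 11:00-14:30 (add 8h to convert from UTC-8).
Wendy in UTC: 09:00-10:30, 11:30-15:00 (add 8h to convert from UTC-8).
Ximena in UTC: 09:30-10:00, 11:00-14:30, 16:00-17:00 (add 8h to convert from UTC-8).
Teo in UTC: 09:00-12:00, 12:30-13:30, 14:00-15:00 (add 9h to convert from UTC-9).
Hana ∩ Carol: 09:30-11:00, 12:30-14:00.
Hana ∩ Carol ∩ Esperanza: 09:30-10:00, 12:30-14:00.
Hana ∩ Carol ∩ Esperanza ∩ Wendy: 09:30-10:00, 12:30-14:00.
Hana ∩ Carol ∩ Esperanza ∩ Wendy ∩ Ximena: 09:30-10:00, 12:30-14:00.
Hana ∩ Carol ∩ Esperanza ∩ Wendy ∩ Ximena ∩ Teo: 09:30-10:00, 12:30-13:30.
Those are the intersection windows.
No common window is at least 90 minutes long.

none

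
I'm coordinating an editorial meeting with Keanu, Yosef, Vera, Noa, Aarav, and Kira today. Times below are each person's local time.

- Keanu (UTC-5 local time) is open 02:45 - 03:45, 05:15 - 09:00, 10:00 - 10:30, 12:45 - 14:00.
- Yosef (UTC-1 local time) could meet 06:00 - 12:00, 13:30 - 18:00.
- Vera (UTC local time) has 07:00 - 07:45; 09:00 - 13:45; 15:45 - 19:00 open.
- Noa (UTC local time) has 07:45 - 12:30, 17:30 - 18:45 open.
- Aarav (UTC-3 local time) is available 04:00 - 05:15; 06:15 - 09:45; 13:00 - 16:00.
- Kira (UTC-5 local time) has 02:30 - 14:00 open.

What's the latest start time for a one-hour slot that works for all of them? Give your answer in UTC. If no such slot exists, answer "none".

17:45

Keanu in UTC: 07:45-08:45, 10:15-14:00, 15:00-15:30, 17:45-19:00 (add 5h to convert from UTC-5).
Yosef in UTC: 07:00-13:00, 14:30-19:00 (add 1h to convert from UTC-1).
Vera in UTC: 07:00-07:45, 09:00-13:45, 15:45-19:00.
Noa in UTC: 07:45-12:30, 17:30-18:45.
Aarav in UTC: 07:00-08:15, 09:15-12:45, 16:00-19:00 (add 3h to convert from UTC-3).
Kira in UTC: 07:30-19:00 (add 5h to convert from UTC-5).
Keanu ∩ Yosef: 07:45-08:45, 10:15-13:00, 15:00-15:30, 17:45-19:00.
Keanu ∩ Yosef ∩ Vera: 10:15-13:00, 17:45-19:00.
Keanu ∩ Yosef ∩ Vera ∩ Noa: 10:15-12:30, 17:45-18:45.
Keanu ∩ Yosef ∩ Vera ∩ Noa ∩ Aarav: 10:15-12:30, 17:45-18:45.
Keanu ∩ Yosef ∩ Vera ∩ Noa ∩ Aarav ∩ Kira: 10:15-12:30, 17:45-18:45.
The last common window of at least 60 minutes is 17:45-18:45; a 60-minute meeting can start as late as 17:45 and still end by 18:45.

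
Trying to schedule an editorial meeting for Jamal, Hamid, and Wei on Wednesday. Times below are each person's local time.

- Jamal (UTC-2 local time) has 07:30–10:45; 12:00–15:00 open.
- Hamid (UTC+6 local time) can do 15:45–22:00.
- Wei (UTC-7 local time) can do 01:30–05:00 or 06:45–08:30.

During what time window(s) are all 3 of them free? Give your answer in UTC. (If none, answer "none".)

Jamal in UTC: 09:30-12:45, 14:00-17:00 (add 2h to convert from UTC-2).
Hamid in UTC: 09:45-16:00 (subtract 6h to convert from UTC+6).
Wei in UTC: 08:30-12:00, 13:45-15:30 (add 7h to convert from UTC-7).
Jamal ∩ Hamid: 09:45-12:45, 14:00-16:00.
Jamal ∩ Hamid ∩ Wei: 09:45-12:00, 14:00-15:30.

09:45-12:00, 14:00-15:30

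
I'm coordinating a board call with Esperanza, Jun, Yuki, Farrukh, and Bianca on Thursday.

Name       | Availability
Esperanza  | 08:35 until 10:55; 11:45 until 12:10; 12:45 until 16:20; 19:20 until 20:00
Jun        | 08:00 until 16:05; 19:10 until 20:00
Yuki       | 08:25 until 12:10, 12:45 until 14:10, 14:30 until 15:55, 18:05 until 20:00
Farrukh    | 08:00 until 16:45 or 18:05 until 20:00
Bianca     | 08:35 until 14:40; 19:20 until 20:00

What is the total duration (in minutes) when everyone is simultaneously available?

Esperanza ∩ Jun: 08:35-10:55, 11:45-12:10, 12:45-16:05, 19:20-20:00.
Esperanza ∩ Jun ∩ Yuki: 08:35-10:55, 11:45-12:10, 12:45-14:10, 14:30-15:55, 19:20-20:00.
Esperanza ∩ Jun ∩ Yuki ∩ Farrukh: 08:35-10:55, 11:45-12:10, 12:45-14:10, 14:30-15:55, 19:20-20:00.
Esperanza ∩ Jun ∩ Yuki ∩ Farrukh ∩ Bianca: 08:35-10:55, 11:45-12:10, 12:45-14:10, 14:30-14:40, 19:20-20:00.
So the common availability across everyone is 08:35-10:55, 11:45-12:10, 12:45-14:10, 14:30-14:40, 19:20-20:00.
Summing the common windows: 140 + 25 + 85 + 10 + 40 = 300 minutes.

300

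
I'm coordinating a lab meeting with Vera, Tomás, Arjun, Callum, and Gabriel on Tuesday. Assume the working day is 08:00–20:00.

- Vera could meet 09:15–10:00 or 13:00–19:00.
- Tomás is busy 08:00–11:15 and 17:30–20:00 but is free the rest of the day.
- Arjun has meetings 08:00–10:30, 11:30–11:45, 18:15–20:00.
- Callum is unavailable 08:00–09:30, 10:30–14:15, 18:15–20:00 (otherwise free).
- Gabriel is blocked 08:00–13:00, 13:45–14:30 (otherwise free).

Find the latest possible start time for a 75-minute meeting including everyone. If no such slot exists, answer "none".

16:15

Vera free: 09:15-10:00, 13:00-19:00.
Tomás free: 11:15-17:30 (invert busy blocks within the working day).
Arjun free: 10:30-11:30, 11:45-18:15 (invert busy blocks within the working day).
Callum free: 09:30-10:30, 14:15-18:15 (invert busy blocks within the working day).
Gabriel free: 13:00-13:45, 14:30-20:00 (invert busy blocks within the working day).
Vera ∩ Tomás: 13:00-17:30.
Vera ∩ Tomás ∩ Arjun: 13:00-17:30.
Vera ∩ Tomás ∩ Arjun ∩ Callum: 14:15-17:30.
Vera ∩ Tomás ∩ Arjun ∩ Callum ∩ Gabriel: 14:30-17:30.
The last common window of at least 75 minutes is 14:30-17:30; a 75-minute meeting can start as late as 16:15 and still end by 17:30.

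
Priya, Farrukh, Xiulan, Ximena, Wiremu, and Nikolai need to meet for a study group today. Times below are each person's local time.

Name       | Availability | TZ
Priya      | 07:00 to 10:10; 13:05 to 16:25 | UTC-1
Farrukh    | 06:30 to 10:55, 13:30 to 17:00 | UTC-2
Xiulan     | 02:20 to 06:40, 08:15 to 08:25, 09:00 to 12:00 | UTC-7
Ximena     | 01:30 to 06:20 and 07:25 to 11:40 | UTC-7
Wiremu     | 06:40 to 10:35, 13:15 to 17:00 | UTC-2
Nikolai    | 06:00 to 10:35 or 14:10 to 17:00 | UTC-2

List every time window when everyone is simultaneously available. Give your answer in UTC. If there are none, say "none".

Priya in UTC: 08:00-11:10, 14:05-17:25 (add 1h to convert from UTC-1).
Farrukh in UTC: 08:30-12:55, 15:30-19:00 (add 2h to convert from UTC-2).
Xiulan in UTC: 09:20-13:40, 15:15-15:25, 16:00-19:00 (add 7h to convert from UTC-7).
Ximena in UTC: 08:30-13:20, 14:25-18:40 (add 7h to convert from UTC-7).
Wiremu in UTC: 08:40-12:35, 15:15-19:00 (add 2h to convert from UTC-2).
Nikolai in UTC: 08:00-12:35, 16:10-19:00 (add 2h to convert from UTC-2).
Priya ∩ Farrukh: 08:30-11:10, 15:30-17:25.
Priya ∩ Farrukh ∩ Xiulan: 09:20-11:10, 16:00-17:25.
Priya ∩ Farrukh ∩ Xiulan ∩ Ximena: 09:20-11:10, 16:00-17:25.
Priya ∩ Farrukh ∩ Xiulan ∩ Ximena ∩ Wiremu: 09:20-11:10, 16:00-17:25.
Priya ∩ Farrukh ∩ Xiulan ∩ Ximena ∩ Wiremu ∩ Nikolai: 09:20-11:10, 16:10-17:25.

09:20-11:10, 16:10-17:25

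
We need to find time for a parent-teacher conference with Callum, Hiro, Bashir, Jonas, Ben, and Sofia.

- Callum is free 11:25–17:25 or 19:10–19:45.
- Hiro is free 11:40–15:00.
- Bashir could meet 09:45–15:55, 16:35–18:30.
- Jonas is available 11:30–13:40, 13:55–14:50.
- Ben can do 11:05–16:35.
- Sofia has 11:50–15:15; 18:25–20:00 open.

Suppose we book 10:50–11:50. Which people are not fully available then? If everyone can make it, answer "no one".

Ben, Callum, Hiro, Jonas, Sofia

Callum: not fully free for 10:50-11:50. Hiro: not fully free for 10:50-11:50. Bashir: free for 10:50-11:50. Jonas: not fully free for 10:50-11:50. Ben: not fully free for 10:50-11:50. Sofia: not fully free for 10:50-11:50.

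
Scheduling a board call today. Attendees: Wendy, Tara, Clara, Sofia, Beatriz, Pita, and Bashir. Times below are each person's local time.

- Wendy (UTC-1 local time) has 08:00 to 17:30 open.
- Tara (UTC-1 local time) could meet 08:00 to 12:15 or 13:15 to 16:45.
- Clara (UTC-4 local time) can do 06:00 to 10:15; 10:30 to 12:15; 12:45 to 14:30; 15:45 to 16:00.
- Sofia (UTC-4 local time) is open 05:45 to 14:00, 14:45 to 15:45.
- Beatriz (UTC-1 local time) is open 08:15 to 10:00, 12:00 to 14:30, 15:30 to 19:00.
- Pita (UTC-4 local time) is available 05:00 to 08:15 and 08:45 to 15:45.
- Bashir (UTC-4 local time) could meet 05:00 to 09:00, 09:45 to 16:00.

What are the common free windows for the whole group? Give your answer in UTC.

10:00-11:00, 14:30-15:30, 16:45-17:45

Wendy in UTC: 09:00-18:30 (add 1h to convert from UTC-1).
Tara in UTC: 09:00-13:15, 14:15-17:45 (add 1h to convert from UTC-1).
Clara in UTC: 10:00-14:15, 14:30-16:15, 16:45-18:30, 19:45-20:00 (add 4h to convert from UTC-4).
Sofia in UTC: 09:45-18:00, 18:45-19:45 (add 4h to convert from UTC-4).
Beatriz in UTC: 09:15-11:00, 13:00-15:30, 16:30-20:00 (add 1h to convert from UTC-1).
Pita in UTC: 09:00-12:15, 12:45-19:45 (add 4h to convert from UTC-4).
Bashir in UTC: 09:00-13:00, 13:45-20:00 (add 4h to convert from UTC-4).
Wendy ∩ Tara: 09:00-13:15, 14:15-17:45.
Wendy ∩ Tara ∩ Clara: 10:00-13:15, 14:30-16:15, 16:45-17:45.
Wendy ∩ Tara ∩ Clara ∩ Sofia: 10:00-13:15, 14:30-16:15, 16:45-17:45.
Wendy ∩ Tara ∩ Clara ∩ Sofia ∩ Beatriz: 10:00-11:00, 13:00-13:15, 14:30-15:30, 16:45-17:45.
Wendy ∩ Tara ∩ Clara ∩ Sofia ∩ Beatriz ∩ Pita: 10:00-11:00, 13:00-13:15, 14:30-15:30, 16:45-17:45.
Wendy ∩ Tara ∩ Clara ∩ Sofia ∩ Beatriz ∩ Pita ∩ Bashir: 10:00-11:00, 14:30-15:30, 16:45-17:45.
So the common availability across everyone is 10:00-11:00, 14:30-15:30, 16:45-17:45.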